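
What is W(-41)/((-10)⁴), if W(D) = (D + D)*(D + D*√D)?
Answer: 1681/5000 + 1681*I*√41/5000 ≈ 0.3362 + 2.1527*I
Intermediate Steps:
W(D) = 2*D*(D + D^(3/2)) (W(D) = (2*D)*(D + D^(3/2)) = 2*D*(D + D^(3/2)))
W(-41)/((-10)⁴) = (2*(-41)² + 2*(-41)^(5/2))/((-10)⁴) = (2*1681 + 2*(1681*I*√41))/10000 = (3362 + 3362*I*√41)*(1/10000) = 1681/5000 + 1681*I*√41/5000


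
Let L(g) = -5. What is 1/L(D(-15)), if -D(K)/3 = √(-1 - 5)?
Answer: -⅕ ≈ -0.20000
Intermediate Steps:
D(K) = -3*I*√6 (D(K) = -3*√(-1 - 5) = -3*I*√6)
1/L(D(-15)) = 1/(-5) = -⅕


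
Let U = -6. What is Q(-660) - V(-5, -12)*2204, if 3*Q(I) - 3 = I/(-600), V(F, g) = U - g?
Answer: -396679/30 ≈ -13223.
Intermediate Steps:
V(F, g) = -6 - g
Q(I) = 1 - I/1800 (Q(I) = 1 + (I/(-600))/3 = 1 + (I*(-1/600))/3 = 1 + (-I/600)/3 = 1 - I/1800)
Q(-660) - V(-5, -12)*2204 = (1 - 1/1800*(-660)) - (-6 - 1*(-12))*2204 = (1 + 11/30) - (-6 + 12)*2204 = 41/30 - 6*2204 = 41/30 - 1*13224 = 41/30 - 13224 = -396679/30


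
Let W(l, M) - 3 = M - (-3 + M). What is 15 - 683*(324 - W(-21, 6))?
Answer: -217179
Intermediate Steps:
W(l, M) = 6 (W(l, M) = 3 + (M - (-3 + M)) = 3 + (M + (3 - M)) = 3 + 3 = 6)
15 - 683*(324 - W(-21, 6)) = 15 - 683*(324 - 1*6) = 15 - 683*(324 - 6) = 15 - 683*318 = 15 - 217194 = -217179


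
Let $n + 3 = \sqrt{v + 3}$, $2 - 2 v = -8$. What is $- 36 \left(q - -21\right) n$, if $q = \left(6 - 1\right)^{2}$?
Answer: $4968 - 3312 \sqrt{2} \approx 284.12$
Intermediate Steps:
$v = 5$ ($v = 1 - -4 = 1 + 4 = 5$)
$q = 25$ ($q = 5^{2} = 25$)
$n = -3 + 2 \sqrt{2}$ ($n = -3 + \sqrt{5 + 3} = -3 + \sqrt{8} = -3 + 2 \sqrt{2} \approx -0.17157$)
$- 36 \left(q - -21\right) n = - 36 \left(25 - -21\right) \left(-3 + 2 \sqrt{2}\right) = - 36 \left(25 + 21\right) \left(-3 + 2 \sqrt{2}\right) = \left(-36\right) 46 \left(-3 + 2 \sqrt{2}\right) = - 1656 \left(-3 + 2 \sqrt{2}\right) = 4968 - 3312 \sqrt{2}$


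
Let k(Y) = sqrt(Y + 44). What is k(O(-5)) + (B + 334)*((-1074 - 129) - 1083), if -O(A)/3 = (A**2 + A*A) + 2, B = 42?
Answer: -859536 + 4*I*sqrt(7) ≈ -8.5954e+5 + 10.583*I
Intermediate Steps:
O(A) = -6 - 6*A**2 (O(A) = -3*((A**2 + A*A) + 2) = -3*((A**2 + A**2) + 2) = -3*(2*A**2 + 2) = -3*(2 + 2*A**2) = -6 - 6*A**2)
k(Y) = sqrt(44 + Y)
k(O(-5)) + (B + 334)*((-1074 - 129) - 1083) = sqrt(44 + (-6 - 6*(-5)**2)) + (42 + 334)*((-1074 - 129) - 1083) = sqrt(44 + (-6 - 6*25)) + 376*(-1203 - 1083) = sqrt(44 + (-6 - 150)) + 376*(-2286) = sqrt(44 - 156) - 859536 = sqrt(-112) - 859536 = 4*I*sqrt(7) - 859536 = -859536 + 4*I*sqrt(7)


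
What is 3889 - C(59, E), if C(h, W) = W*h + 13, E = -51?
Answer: 6885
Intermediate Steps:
C(h, W) = 13 + W*h
3889 - C(59, E) = 3889 - (13 - 51*59) = 3889 - (13 - 3009) = 3889 - 1*(-2996) = 3889 + 2996 = 6885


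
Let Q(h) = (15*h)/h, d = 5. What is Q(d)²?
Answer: 225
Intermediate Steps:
Q(h) = 15
Q(d)² = 15² = 225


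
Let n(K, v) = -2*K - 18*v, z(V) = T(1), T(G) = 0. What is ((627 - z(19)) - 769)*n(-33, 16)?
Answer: 31524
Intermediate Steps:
z(V) = 0
n(K, v) = -18*v - 2*K
((627 - z(19)) - 769)*n(-33, 16) = ((627 - 1*0) - 769)*(-18*16 - 2*(-33)) = ((627 + 0) - 769)*(-288 + 66) = (627 - 769)*(-222) = -142*(-222) = 31524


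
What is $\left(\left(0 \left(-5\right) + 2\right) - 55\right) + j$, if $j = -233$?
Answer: $-286$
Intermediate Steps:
$\left(\left(0 \left(-5\right) + 2\right) - 55\right) + j = \left(\left(0 \left(-5\right) + 2\right) - 55\right) - 233 = \left(\left(0 + 2\right) - 55\right) - 233 = \left(2 - 55\right) - 233 = -53 - 233 = -286$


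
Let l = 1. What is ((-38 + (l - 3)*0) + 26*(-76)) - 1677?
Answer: -3691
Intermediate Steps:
((-38 + (l - 3)*0) + 26*(-76)) - 1677 = ((-38 + (1 - 3)*0) + 26*(-76)) - 1677 = ((-38 - 2*0) - 1976) - 1677 = ((-38 + 0) - 1976) - 1677 = (-38 - 1976) - 1677 = -2014 - 1677 = -3691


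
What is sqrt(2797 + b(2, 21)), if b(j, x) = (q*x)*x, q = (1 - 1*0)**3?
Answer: sqrt(3238) ≈ 56.903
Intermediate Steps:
q = 1 (q = (1 + 0)**3 = 1**3 = 1)
b(j, x) = x**2 (b(j, x) = (1*x)*x = x*x = x**2)
sqrt(2797 + b(2, 21)) = sqrt(2797 + 21**2) = sqrt(2797 + 441) = sqrt(3238)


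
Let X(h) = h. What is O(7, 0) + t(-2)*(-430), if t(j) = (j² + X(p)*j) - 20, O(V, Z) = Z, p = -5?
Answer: 2580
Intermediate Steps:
t(j) = -20 + j² - 5*j (t(j) = (j² - 5*j) - 20 = -20 + j² - 5*j)
O(7, 0) + t(-2)*(-430) = 0 + (-20 + (-2)² - 5*(-2))*(-430) = 0 + (-20 + 4 + 10)*(-430) = 0 - 6*(-430) = 0 + 2580 = 2580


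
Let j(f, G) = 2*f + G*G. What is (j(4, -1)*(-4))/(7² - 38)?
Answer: -36/11 ≈ -3.2727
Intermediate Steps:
j(f, G) = G² + 2*f (j(f, G) = 2*f + G² = G² + 2*f)
(j(4, -1)*(-4))/(7² - 38) = (((-1)² + 2*4)*(-4))/(7² - 38) = ((1 + 8)*(-4))/(49 - 38) = (9*(-4))/11 = (1/11)*(-36) = -36/11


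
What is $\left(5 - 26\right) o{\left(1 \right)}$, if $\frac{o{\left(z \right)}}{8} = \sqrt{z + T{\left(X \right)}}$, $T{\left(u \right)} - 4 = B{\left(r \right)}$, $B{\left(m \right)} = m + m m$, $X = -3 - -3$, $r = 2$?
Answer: $- 168 \sqrt{11} \approx -557.19$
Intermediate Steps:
$X = 0$ ($X = -3 + 3 = 0$)
$B{\left(m \right)} = m + m^{2}$
$T{\left(u \right)} = 10$ ($T{\left(u \right)} = 4 + 2 \left(1 + 2\right) = 4 + 2 \cdot 3 = 4 + 6 = 10$)
$o{\left(z \right)} = 8 \sqrt{10 + z}$ ($o{\left(z \right)} = 8 \sqrt{z + 10} = 8 \sqrt{10 + z}$)
$\left(5 - 26\right) o{\left(1 \right)} = \left(5 - 26\right) 8 \sqrt{10 + 1} = - 21 \cdot 8 \sqrt{11} = - 168 \sqrt{11}$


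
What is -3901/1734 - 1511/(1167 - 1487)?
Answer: 685877/277440 ≈ 2.4722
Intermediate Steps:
-3901/1734 - 1511/(1167 - 1487) = -3901*1/1734 - 1511/(-320) = -3901/1734 - 1511*(-1/320) = -3901/1734 + 1511/320 = 685877/277440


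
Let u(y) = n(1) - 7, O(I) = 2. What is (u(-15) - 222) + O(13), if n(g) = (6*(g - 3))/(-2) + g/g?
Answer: -220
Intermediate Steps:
n(g) = 10 - 3*g (n(g) = (6*(-3 + g))*(-1/2) + 1 = (-18 + 6*g)*(-1/2) + 1 = (9 - 3*g) + 1 = 10 - 3*g)
u(y) = 0 (u(y) = (10 - 3*1) - 7 = (10 - 3) - 7 = 7 - 7 = 0)
(u(-15) - 222) + O(13) = (0 - 222) + 2 = -222 + 2 = -220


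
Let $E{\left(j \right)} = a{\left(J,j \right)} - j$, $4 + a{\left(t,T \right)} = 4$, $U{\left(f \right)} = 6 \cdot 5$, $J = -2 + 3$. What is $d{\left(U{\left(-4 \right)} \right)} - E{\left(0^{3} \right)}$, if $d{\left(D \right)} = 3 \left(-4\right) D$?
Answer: $-360$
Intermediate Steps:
$J = 1$
$U{\left(f \right)} = 30$
$a{\left(t,T \right)} = 0$ ($a{\left(t,T \right)} = -4 + 4 = 0$)
$E{\left(j \right)} = - j$ ($E{\left(j \right)} = 0 - j = - j$)
$d{\left(D \right)} = - 12 D$
$d{\left(U{\left(-4 \right)} \right)} - E{\left(0^{3} \right)} = \left(-12\right) 30 - - 0^{3} = -360 - \left(-1\right) 0 = -360 - 0 = -360 + 0 = -360$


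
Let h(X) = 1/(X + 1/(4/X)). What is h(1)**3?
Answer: 64/125 ≈ 0.51200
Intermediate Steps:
h(X) = 4/(5*X) (h(X) = 1/(X + X/4) = 1/(5*X/4) = 4/(5*X))
h(1)**3 = ((4/5)/1)**3 = ((4/5)*1)**3 = (4/5)**3 = 64/125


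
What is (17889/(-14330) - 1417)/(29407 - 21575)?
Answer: -20323499/112232560 ≈ -0.18108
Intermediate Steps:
(17889/(-14330) - 1417)/(29407 - 21575) = (17889*(-1/14330) - 1417)/7832 = (-17889/14330 - 1417)*(1/7832) = -20323499/14330*1/7832 = -20323499/112232560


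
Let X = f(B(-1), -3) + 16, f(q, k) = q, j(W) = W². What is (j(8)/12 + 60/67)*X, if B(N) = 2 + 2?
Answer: 25040/201 ≈ 124.58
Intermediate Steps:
B(N) = 4
X = 20 (X = 4 + 16 = 20)
(j(8)/12 + 60/67)*X = (8²/12 + 60/67)*20 = (64*(1/12) + 60*(1/67))*20 = (16/3 + 60/67)*20 = (1252/201)*20 = 25040/201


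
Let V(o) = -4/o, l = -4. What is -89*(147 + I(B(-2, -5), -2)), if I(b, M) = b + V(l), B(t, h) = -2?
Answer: -12994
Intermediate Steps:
I(b, M) = 1 + b (I(b, M) = b - 4/(-4) = b - 4*(-¼) = b + 1 = 1 + b)
-89*(147 + I(B(-2, -5), -2)) = -89*(147 + (1 - 2)) = -89*(147 - 1) = -89*146 = -12994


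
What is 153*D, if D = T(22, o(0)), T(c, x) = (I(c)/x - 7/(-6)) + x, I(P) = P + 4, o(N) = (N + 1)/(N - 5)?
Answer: -197421/10 ≈ -19742.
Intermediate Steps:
o(N) = (1 + N)/(-5 + N)
I(P) = 4 + P
T(c, x) = 7/6 + x + (4 + c)/x (T(c, x) = ((4 + c)/x - 7/(-6)) + x = ((4 + c)/x - 7*(-⅙)) + x = ((4 + c)/x + 7/6) + x = (7/6 + (4 + c)/x) + x = 7/6 + x + (4 + c)/x)
D = -3871/30 (D = 7/6 + (1 + 0)/(-5 + 0) + 4/(((1 + 0)/(-5 + 0))) + 22/(((1 + 0)/(-5 + 0))) = 7/6 + 1/(-5) + 4/((1/(-5))) + 22/((1/(-5))) = 7/6 - ⅕*1 + 4/((-⅕*1)) + 22/((-⅕*1)) = 7/6 - ⅕ + 4/(-⅕) + 22/(-⅕) = 7/6 - ⅕ + 4*(-5) + 22*(-5) = 7/6 - ⅕ - 20 - 110 = -3871/30 ≈ -129.03)
153*D = 153*(-3871/30) = -197421/10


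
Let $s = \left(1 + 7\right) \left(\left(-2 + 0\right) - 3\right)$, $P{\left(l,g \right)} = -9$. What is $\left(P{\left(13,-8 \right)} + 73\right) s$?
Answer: $-2560$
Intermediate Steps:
$s = -40$ ($s = 8 \left(-2 - 3\right) = 8 \left(-5\right) = -40$)
$\left(P{\left(13,-8 \right)} + 73\right) s = \left(-9 + 73\right) \left(-40\right) = 64 \left(-40\right) = -2560$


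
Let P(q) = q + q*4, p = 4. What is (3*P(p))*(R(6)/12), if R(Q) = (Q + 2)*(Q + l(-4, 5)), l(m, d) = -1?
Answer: 200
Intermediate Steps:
P(q) = 5*q (P(q) = q + 4*q = 5*q)
R(Q) = (-1 + Q)*(2 + Q) (R(Q) = (Q + 2)*(Q - 1) = (2 + Q)*(-1 + Q) = (-1 + Q)*(2 + Q))
(3*P(p))*(R(6)/12) = (3*(5*4))*((-2 + 6 + 6²)/12) = (3*20)*((-2 + 6 + 36)*(1/12)) = 60*(40*(1/12)) = 60*(10/3) = 200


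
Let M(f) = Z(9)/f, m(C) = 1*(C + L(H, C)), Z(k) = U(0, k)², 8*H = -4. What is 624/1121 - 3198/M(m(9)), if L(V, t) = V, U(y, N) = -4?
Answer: -30462159/17936 ≈ -1698.4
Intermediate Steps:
H = -½ (H = (⅛)*(-4) = -½ ≈ -0.50000)
Z(k) = 16 (Z(k) = (-4)² = 16)
m(C) = -½ + C (m(C) = 1*(C - ½) = 1*(-½ + C) = -½ + C)
M(f) = 16/f
624/1121 - 3198/M(m(9)) = 624/1121 - 3198/(16/(-½ + 9)) = 624*(1/1121) - 3198/(16/(17/2)) = 624/1121 - 3198/(16*(2/17)) = 624/1121 - 3198/32/17 = 624/1121 - 3198*17/32 = 624/1121 - 27183/16 = -30462159/17936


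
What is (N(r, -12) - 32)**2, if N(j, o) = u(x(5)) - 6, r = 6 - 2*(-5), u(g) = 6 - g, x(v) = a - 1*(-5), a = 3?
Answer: 1600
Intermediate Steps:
x(v) = 8 (x(v) = 3 - 1*(-5) = 3 + 5 = 8)
r = 16 (r = 6 + 10 = 16)
N(j, o) = -8 (N(j, o) = (6 - 1*8) - 6 = (6 - 8) - 6 = -2 - 6 = -8)
(N(r, -12) - 32)**2 = (-8 - 32)**2 = (-40)**2 = 1600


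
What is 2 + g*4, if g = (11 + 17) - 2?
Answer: 106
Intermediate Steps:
g = 26 (g = 28 - 2 = 26)
2 + g*4 = 2 + 26*4 = 2 + 104 = 106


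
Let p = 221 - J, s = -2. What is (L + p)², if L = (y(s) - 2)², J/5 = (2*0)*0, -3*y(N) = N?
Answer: 4020025/81 ≈ 49630.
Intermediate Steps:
y(N) = -N/3
J = 0 (J = 5*((2*0)*0) = 5*(0*0) = 5*0 = 0)
L = 16/9 (L = (-⅓*(-2) - 2)² = (⅔ - 2)² = (-4/3)² = 16/9 ≈ 1.7778)
p = 221 (p = 221 - 1*0 = 221 + 0 = 221)
(L + p)² = (16/9 + 221)² = (2005/9)² = 4020025/81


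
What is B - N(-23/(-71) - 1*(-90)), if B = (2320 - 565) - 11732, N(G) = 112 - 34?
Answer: -10055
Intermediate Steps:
N(G) = 78
B = -9977 (B = 1755 - 11732 = -9977)
B - N(-23/(-71) - 1*(-90)) = -9977 - 1*78 = -9977 - 78 = -10055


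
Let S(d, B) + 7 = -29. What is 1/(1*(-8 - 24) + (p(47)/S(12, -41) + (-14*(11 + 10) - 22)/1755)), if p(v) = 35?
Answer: -7020/232729 ≈ -0.030164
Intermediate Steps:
S(d, B) = -36 (S(d, B) = -7 - 29 = -36)
1/(1*(-8 - 24) + (p(47)/S(12, -41) + (-14*(11 + 10) - 22)/1755)) = 1/(1*(-8 - 24) + (35/(-36) + (-14*(11 + 10) - 22)/1755)) = 1/(1*(-32) + (35*(-1/36) + (-14*21 - 22)*(1/1755))) = 1/(-32 + (-35/36 + (-294 - 22)*(1/1755))) = 1/(-32 + (-35/36 - 316*1/1755)) = 1/(-32 + (-35/36 - 316/1755)) = 1/(-32 - 8089/7020) = 1/(-232729/7020) = -7020/232729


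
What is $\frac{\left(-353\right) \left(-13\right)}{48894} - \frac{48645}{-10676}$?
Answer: $\frac{1213720397}{260996172} \approx 4.6503$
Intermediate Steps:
$\frac{\left(-353\right) \left(-13\right)}{48894} - \frac{48645}{-10676} = 4589 \cdot \frac{1}{48894} - - \frac{48645}{10676} = \frac{4589}{48894} + \frac{48645}{10676} = \frac{1213720397}{260996172}$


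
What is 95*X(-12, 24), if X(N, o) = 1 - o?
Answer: -2185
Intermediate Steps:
95*X(-12, 24) = 95*(1 - 1*24) = 95*(1 - 24) = 95*(-23) = -2185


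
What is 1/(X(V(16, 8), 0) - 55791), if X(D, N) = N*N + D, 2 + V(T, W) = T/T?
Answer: -1/55792 ≈ -1.7924e-5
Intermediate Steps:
V(T, W) = -1 (V(T, W) = -2 + T/T = -2 + 1 = -1)
X(D, N) = D + N² (X(D, N) = N² + D = D + N²)
1/(X(V(16, 8), 0) - 55791) = 1/((-1 + 0²) - 55791) = 1/((-1 + 0) - 55791) = 1/(-1 - 55791) = 1/(-55792) = -1/55792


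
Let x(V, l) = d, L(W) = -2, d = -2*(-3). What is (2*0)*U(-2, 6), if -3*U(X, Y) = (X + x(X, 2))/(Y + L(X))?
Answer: 0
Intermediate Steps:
d = 6
x(V, l) = 6
U(X, Y) = -(6 + X)/(3*(-2 + Y)) (U(X, Y) = -(X + 6)/(3*(Y - 2)) = -(6 + X)/(3*(-2 + Y)))
(2*0)*U(-2, 6) = (2*0)*((-6 - 1*(-2))/(3*(-2 + 6))) = 0*((⅓)*(-6 + 2)/4) = 0*((⅓)*(¼)*(-4)) = 0*(-⅓) = 0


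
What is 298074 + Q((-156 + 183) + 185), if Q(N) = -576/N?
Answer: 15797778/53 ≈ 2.9807e+5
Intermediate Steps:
298074 + Q((-156 + 183) + 185) = 298074 - 576/((-156 + 183) + 185) = 298074 - 576/(27 + 185) = 298074 - 576/212 = 298074 - 576*1/212 = 298074 - 144/53 = 15797778/53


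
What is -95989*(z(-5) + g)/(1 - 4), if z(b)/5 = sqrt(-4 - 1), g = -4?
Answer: -383956/3 + 479945*I*sqrt(5)/3 ≈ -1.2799e+5 + 3.5773e+5*I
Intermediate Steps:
z(b) = 5*I*sqrt(5) (z(b) = 5*sqrt(-4 - 1) = 5*sqrt(-5) = 5*(I*sqrt(5)) = 5*I*sqrt(5))
-95989*(z(-5) + g)/(1 - 4) = -95989*(5*I*sqrt(5) - 4)/(1 - 4) = -95989*(-4 + 5*I*sqrt(5))/(-3) = -(-95989)*(-4 + 5*I*sqrt(5))/3 = -95989*(4/3 - 5*I*sqrt(5)/3) = -383956/3 + 479945*I*sqrt(5)/3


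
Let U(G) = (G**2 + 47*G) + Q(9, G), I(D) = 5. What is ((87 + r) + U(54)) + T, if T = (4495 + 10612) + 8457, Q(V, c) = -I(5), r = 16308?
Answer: 45408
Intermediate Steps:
Q(V, c) = -5 (Q(V, c) = -1*5 = -5)
T = 23564 (T = 15107 + 8457 = 23564)
U(G) = -5 + G**2 + 47*G (U(G) = (G**2 + 47*G) - 5 = -5 + G**2 + 47*G)
((87 + r) + U(54)) + T = ((87 + 16308) + (-5 + 54**2 + 47*54)) + 23564 = (16395 + (-5 + 2916 + 2538)) + 23564 = (16395 + 5449) + 23564 = 21844 + 23564 = 45408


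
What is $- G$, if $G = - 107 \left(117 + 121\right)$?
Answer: $25466$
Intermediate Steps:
$G = -25466$ ($G = \left(-107\right) 238 = -25466$)
$- G = \left(-1\right) \left(-25466\right) = 25466$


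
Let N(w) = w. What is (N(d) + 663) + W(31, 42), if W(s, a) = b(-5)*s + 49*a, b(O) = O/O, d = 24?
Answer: 2776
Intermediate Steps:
b(O) = 1
W(s, a) = s + 49*a (W(s, a) = 1*s + 49*a = s + 49*a)
(N(d) + 663) + W(31, 42) = (24 + 663) + (31 + 49*42) = 687 + (31 + 2058) = 687 + 2089 = 2776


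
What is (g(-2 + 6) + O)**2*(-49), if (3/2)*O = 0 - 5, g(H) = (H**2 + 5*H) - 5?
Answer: -337561/9 ≈ -37507.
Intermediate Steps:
g(H) = -5 + H**2 + 5*H
O = -10/3 (O = 2*(0 - 5)/3 = (2/3)*(-5) = -10/3 ≈ -3.3333)
(g(-2 + 6) + O)**2*(-49) = ((-5 + (-2 + 6)**2 + 5*(-2 + 6)) - 10/3)**2*(-49) = ((-5 + 4**2 + 5*4) - 10/3)**2*(-49) = ((-5 + 16 + 20) - 10/3)**2*(-49) = (31 - 10/3)**2*(-49) = (83/3)**2*(-49) = (6889/9)*(-49) = -337561/9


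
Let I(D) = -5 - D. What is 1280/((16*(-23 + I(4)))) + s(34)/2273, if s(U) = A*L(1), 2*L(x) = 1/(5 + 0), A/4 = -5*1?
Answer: -11369/4546 ≈ -2.5009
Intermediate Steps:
A = -20 (A = 4*(-5*1) = 4*(-5) = -20)
L(x) = 1/10 (L(x) = 1/(2*(5 + 0)) = (1/2)/5 = (1/2)*(1/5) = 1/10)
s(U) = -2 (s(U) = -20*1/10 = -2)
1280/((16*(-23 + I(4)))) + s(34)/2273 = 1280/((16*(-23 + (-5 - 1*4)))) - 2/2273 = 1280/((16*(-23 + (-5 - 4)))) - 2*1/2273 = 1280/((16*(-23 - 9))) - 2/2273 = 1280/((16*(-32))) - 2/2273 = 1280/(-512) - 2/2273 = 1280*(-1/512) - 2/2273 = -5/2 - 2/2273 = -11369/4546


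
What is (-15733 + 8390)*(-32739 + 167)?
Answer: 239176196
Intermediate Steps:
(-15733 + 8390)*(-32739 + 167) = -7343*(-32572) = 239176196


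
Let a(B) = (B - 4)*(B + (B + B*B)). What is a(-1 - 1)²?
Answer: 0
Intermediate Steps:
a(B) = (-4 + B)*(B² + 2*B) (a(B) = (-4 + B)*(B + (B + B²)) = (-4 + B)*(B² + 2*B))
a(-1 - 1)² = ((-1 - 1)*(-8 + (-1 - 1)² - 2*(-1 - 1)))² = (-2*(-8 + (-2)² - 2*(-2)))² = (-2*(-8 + 4 + 4))² = (-2*0)² = 0² = 0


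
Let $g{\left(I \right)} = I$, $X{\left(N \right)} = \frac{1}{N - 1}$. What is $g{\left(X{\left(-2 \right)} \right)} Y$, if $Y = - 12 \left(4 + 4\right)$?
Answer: $32$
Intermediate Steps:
$X{\left(N \right)} = \frac{1}{-1 + N}$
$Y = -96$ ($Y = \left(-12\right) 8 = -96$)
$g{\left(X{\left(-2 \right)} \right)} Y = \frac{1}{-1 - 2} \left(-96\right) = \frac{1}{-3} \left(-96\right) = \left(- \frac{1}{3}\right) \left(-96\right) = 32$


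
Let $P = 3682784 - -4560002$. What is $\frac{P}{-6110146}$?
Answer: $- \frac{4121393}{3055073} \approx -1.349$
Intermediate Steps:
$P = 8242786$ ($P = 3682784 + 4560002 = 8242786$)
$\frac{P}{-6110146} = \frac{8242786}{-6110146} = 8242786 \left(- \frac{1}{6110146}\right) = - \frac{4121393}{3055073}$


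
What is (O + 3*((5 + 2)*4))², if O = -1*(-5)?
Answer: 7921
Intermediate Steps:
O = 5
(O + 3*((5 + 2)*4))² = (5 + 3*((5 + 2)*4))² = (5 + 3*(7*4))² = (5 + 3*28)² = (5 + 84)² = 89² = 7921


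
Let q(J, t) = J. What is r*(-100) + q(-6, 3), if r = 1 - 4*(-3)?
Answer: -1306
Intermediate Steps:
r = 13 (r = 1 + 12 = 13)
r*(-100) + q(-6, 3) = 13*(-100) - 6 = -1300 - 6 = -1306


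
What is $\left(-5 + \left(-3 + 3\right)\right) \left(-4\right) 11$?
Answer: $220$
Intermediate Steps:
$\left(-5 + \left(-3 + 3\right)\right) \left(-4\right) 11 = \left(-5 + 0\right) \left(-4\right) 11 = \left(-5\right) \left(-4\right) 11 = 20 \cdot 11 = 220$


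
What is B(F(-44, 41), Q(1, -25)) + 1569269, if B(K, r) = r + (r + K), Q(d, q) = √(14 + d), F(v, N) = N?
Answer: 1569310 + 2*√15 ≈ 1.5693e+6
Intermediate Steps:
B(K, r) = K + 2*r (B(K, r) = r + (K + r) = K + 2*r)
B(F(-44, 41), Q(1, -25)) + 1569269 = (41 + 2*√(14 + 1)) + 1569269 = (41 + 2*√15) + 1569269 = 1569310 + 2*√15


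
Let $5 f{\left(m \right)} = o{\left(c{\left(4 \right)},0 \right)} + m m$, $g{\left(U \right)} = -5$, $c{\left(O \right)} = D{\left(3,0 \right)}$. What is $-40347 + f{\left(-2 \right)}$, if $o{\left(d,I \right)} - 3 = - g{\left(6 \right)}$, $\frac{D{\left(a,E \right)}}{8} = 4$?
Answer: $- \frac{201723}{5} \approx -40345.0$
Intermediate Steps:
$D{\left(a,E \right)} = 32$ ($D{\left(a,E \right)} = 8 \cdot 4 = 32$)
$c{\left(O \right)} = 32$
$o{\left(d,I \right)} = 8$ ($o{\left(d,I \right)} = 3 - -5 = 3 + 5 = 8$)
$f{\left(m \right)} = \frac{8}{5} + \frac{m^{2}}{5}$ ($f{\left(m \right)} = \frac{8 + m m}{5} = \frac{8 + m^{2}}{5} = \frac{8}{5} + \frac{m^{2}}{5}$)
$-40347 + f{\left(-2 \right)} = -40347 + \left(\frac{8}{5} + \frac{\left(-2\right)^{2}}{5}\right) = -40347 + \left(\frac{8}{5} + \frac{1}{5} \cdot 4\right) = -40347 + \left(\frac{8}{5} + \frac{4}{5}\right) = -40347 + \frac{12}{5} = - \frac{201723}{5}$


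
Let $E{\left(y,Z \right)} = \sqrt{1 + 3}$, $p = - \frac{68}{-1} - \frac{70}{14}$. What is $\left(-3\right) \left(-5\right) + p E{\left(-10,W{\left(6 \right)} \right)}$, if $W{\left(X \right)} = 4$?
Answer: $141$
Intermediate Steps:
$p = 63$ ($p = \left(-68\right) \left(-1\right) - 5 = 68 - 5 = 63$)
$E{\left(y,Z \right)} = 2$ ($E{\left(y,Z \right)} = \sqrt{4} = 2$)
$\left(-3\right) \left(-5\right) + p E{\left(-10,W{\left(6 \right)} \right)} = \left(-3\right) \left(-5\right) + 63 \cdot 2 = 15 + 126 = 141$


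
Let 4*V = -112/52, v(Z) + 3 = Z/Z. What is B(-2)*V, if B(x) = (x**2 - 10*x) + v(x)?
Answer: -154/13 ≈ -11.846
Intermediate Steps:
v(Z) = -2 (v(Z) = -3 + Z/Z = -3 + 1 = -2)
V = -7/13 (V = (-112/52)/4 = (-112*1/52)/4 = (1/4)*(-28/13) = -7/13 ≈ -0.53846)
B(x) = -2 + x**2 - 10*x (B(x) = (x**2 - 10*x) - 2 = -2 + x**2 - 10*x)
B(-2)*V = (-2 + (-2)**2 - 10*(-2))*(-7/13) = (-2 + 4 + 20)*(-7/13) = 22*(-7/13) = -154/13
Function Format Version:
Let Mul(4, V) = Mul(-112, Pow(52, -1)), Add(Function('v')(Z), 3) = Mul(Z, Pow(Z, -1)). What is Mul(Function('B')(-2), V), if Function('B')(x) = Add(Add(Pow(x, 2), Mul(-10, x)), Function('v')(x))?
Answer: Rational(-154, 13) ≈ -11.846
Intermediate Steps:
Function('v')(Z) = -2 (Function('v')(Z) = Add(-3, Mul(Z, Pow(Z, -1))) = Add(-3, 1) = -2)
V = Rational(-7, 13) (V = Mul(Rational(1, 4), Mul(-112, Pow(52, -1))) = Mul(Rational(1, 4), Mul(-112, Rational(1, 52))) = Mul(Rational(1, 4), Rational(-28, 13)) = Rational(-7, 13) ≈ -0.53846)
Function('B')(x) = Add(-2, Pow(x, 2), Mul(-10, x)) (Function('B')(x) = Add(Add(Pow(x, 2), Mul(-10, x)), -2) = Add(-2, Pow(x, 2), Mul(-10, x)))
Mul(Function('B')(-2), V) = Mul(Add(-2, Pow(-2, 2), Mul(-10, -2)), Rational(-7, 13)) = Mul(Add(-2, 4, 20), Rational(-7, 13)) = Mul(22, Rational(-7, 13)) = Rational(-154, 13)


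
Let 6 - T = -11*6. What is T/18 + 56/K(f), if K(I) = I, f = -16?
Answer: ½ ≈ 0.50000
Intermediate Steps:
T = 72 (T = 6 - (-11)*6 = 6 - 1*(-66) = 6 + 66 = 72)
T/18 + 56/K(f) = 72/18 + 56/(-16) = 72*(1/18) + 56*(-1/16) = 4 - 7/2 = ½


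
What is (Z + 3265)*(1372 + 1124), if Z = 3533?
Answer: 16967808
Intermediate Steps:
(Z + 3265)*(1372 + 1124) = (3533 + 3265)*(1372 + 1124) = 6798*2496 = 16967808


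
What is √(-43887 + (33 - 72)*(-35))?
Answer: I*√42522 ≈ 206.21*I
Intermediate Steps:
√(-43887 + (33 - 72)*(-35)) = √(-43887 - 39*(-35)) = √(-43887 + 1365) = √(-42522) = I*√42522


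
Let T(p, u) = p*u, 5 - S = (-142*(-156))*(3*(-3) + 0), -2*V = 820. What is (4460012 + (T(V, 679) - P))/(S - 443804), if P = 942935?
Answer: -3238687/244431 ≈ -13.250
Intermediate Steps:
V = -410 (V = -½*820 = -410)
S = 199373 (S = 5 - (-142*(-156))*(3*(-3) + 0) = 5 - 22152*(-9 + 0) = 5 - 22152*(-9) = 5 - 1*(-199368) = 5 + 199368 = 199373)
(4460012 + (T(V, 679) - P))/(S - 443804) = (4460012 + (-410*679 - 1*942935))/(199373 - 443804) = (4460012 + (-278390 - 942935))/(-244431) = (4460012 - 1221325)*(-1/244431) = 3238687*(-1/244431) = -3238687/244431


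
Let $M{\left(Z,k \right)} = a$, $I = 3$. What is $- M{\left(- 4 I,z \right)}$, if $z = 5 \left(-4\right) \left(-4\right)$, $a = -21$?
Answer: $21$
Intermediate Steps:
$z = 80$ ($z = \left(-20\right) \left(-4\right) = 80$)
$M{\left(Z,k \right)} = -21$
$- M{\left(- 4 I,z \right)} = \left(-1\right) \left(-21\right) = 21$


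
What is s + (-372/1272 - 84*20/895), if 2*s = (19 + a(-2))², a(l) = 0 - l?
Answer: 2071301/9487 ≈ 218.33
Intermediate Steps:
a(l) = -l
s = 441/2 (s = (19 - 1*(-2))²/2 = (19 + 2)²/2 = (½)*21² = (½)*441 = 441/2 ≈ 220.50)
s + (-372/1272 - 84*20/895) = 441/2 + (-372/1272 - 84*20/895) = 441/2 + (-372*1/1272 - 1680*1/895) = 441/2 + (-31/106 - 336/179) = 441/2 - 41165/18974 = 2071301/9487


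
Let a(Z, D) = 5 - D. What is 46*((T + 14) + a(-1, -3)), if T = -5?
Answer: 782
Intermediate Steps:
46*((T + 14) + a(-1, -3)) = 46*((-5 + 14) + (5 - 1*(-3))) = 46*(9 + (5 + 3)) = 46*(9 + 8) = 46*17 = 782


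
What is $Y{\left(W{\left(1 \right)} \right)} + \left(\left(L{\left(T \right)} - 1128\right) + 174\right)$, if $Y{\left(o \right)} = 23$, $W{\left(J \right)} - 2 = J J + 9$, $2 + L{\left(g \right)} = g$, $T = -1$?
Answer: $-934$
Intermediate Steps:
$L{\left(g \right)} = -2 + g$
$W{\left(J \right)} = 11 + J^{2}$ ($W{\left(J \right)} = 2 + \left(J J + 9\right) = 2 + \left(J^{2} + 9\right) = 2 + \left(9 + J^{2}\right) = 11 + J^{2}$)
$Y{\left(W{\left(1 \right)} \right)} + \left(\left(L{\left(T \right)} - 1128\right) + 174\right) = 23 + \left(\left(\left(-2 - 1\right) - 1128\right) + 174\right) = 23 + \left(\left(-3 - 1128\right) + 174\right) = 23 + \left(-1131 + 174\right) = 23 - 957 = -934$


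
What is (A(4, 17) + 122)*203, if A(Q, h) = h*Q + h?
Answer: 42021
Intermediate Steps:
A(Q, h) = h + Q*h (A(Q, h) = Q*h + h = h + Q*h)
(A(4, 17) + 122)*203 = (17*(1 + 4) + 122)*203 = (17*5 + 122)*203 = (85 + 122)*203 = 207*203 = 42021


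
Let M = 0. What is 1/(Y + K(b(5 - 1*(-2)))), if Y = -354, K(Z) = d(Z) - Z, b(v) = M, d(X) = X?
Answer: -1/354 ≈ -0.0028249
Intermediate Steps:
b(v) = 0
K(Z) = 0 (K(Z) = Z - Z = 0)
1/(Y + K(b(5 - 1*(-2)))) = 1/(-354 + 0) = 1/(-354) = -1/354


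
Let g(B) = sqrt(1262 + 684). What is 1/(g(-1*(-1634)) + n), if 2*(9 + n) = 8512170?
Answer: 2128038/9057091457915 - sqrt(1946)/18114182915830 ≈ 2.3496e-7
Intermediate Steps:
n = 4256076 (n = -9 + (1/2)*8512170 = -9 + 4256085 = 4256076)
g(B) = sqrt(1946)
1/(g(-1*(-1634)) + n) = 1/(sqrt(1946) + 4256076) = 1/(4256076 + sqrt(1946))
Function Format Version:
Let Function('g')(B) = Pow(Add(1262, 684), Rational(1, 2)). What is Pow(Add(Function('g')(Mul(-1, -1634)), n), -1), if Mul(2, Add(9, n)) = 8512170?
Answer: Add(Rational(2128038, 9057091457915), Mul(Rational(-1, 18114182915830), Pow(1946, Rational(1, 2)))) ≈ 2.3496e-7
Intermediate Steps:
n = 4256076 (n = Add(-9, Mul(Rational(1, 2), 8512170)) = Add(-9, 4256085) = 4256076)
Function('g')(B) = Pow(1946, Rational(1, 2))
Pow(Add(Function('g')(Mul(-1, -1634)), n), -1) = Pow(Add(Pow(1946, Rational(1, 2)), 4256076), -1) = Pow(Add(4256076, Pow(1946, Rational(1, 2))), -1)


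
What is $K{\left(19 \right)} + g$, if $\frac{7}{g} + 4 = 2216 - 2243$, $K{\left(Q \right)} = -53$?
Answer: $- \frac{1650}{31} \approx -53.226$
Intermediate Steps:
$g = - \frac{7}{31}$ ($g = \frac{7}{-4 + \left(2216 - 2243\right)} = \frac{7}{-4 - 27} = \frac{7}{-31} = 7 \left(- \frac{1}{31}\right) = - \frac{7}{31} \approx -0.22581$)
$K{\left(19 \right)} + g = -53 - \frac{7}{31} = - \frac{1650}{31}$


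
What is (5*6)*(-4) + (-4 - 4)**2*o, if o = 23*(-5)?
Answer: -7480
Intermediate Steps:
o = -115
(5*6)*(-4) + (-4 - 4)**2*o = (5*6)*(-4) + (-4 - 4)**2*(-115) = 30*(-4) + (-8)**2*(-115) = -120 + 64*(-115) = -120 - 7360 = -7480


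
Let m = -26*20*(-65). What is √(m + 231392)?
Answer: 2*√66298 ≈ 514.97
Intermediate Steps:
m = 33800 (m = -520*(-65) = 33800)
√(m + 231392) = √(33800 + 231392) = √265192 = 2*√66298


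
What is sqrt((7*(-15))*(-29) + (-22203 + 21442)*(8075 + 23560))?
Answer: I*sqrt(24071190) ≈ 4906.2*I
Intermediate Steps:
sqrt((7*(-15))*(-29) + (-22203 + 21442)*(8075 + 23560)) = sqrt(-105*(-29) - 761*31635) = sqrt(3045 - 24074235) = sqrt(-24071190) = I*sqrt(24071190)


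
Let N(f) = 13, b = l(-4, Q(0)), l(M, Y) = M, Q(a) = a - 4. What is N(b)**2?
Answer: 169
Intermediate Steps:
Q(a) = -4 + a
b = -4
N(b)**2 = 13**2 = 169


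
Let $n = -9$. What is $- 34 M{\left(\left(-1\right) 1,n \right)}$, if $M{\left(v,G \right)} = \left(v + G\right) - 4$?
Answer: $476$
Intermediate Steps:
$M{\left(v,G \right)} = -4 + G + v$ ($M{\left(v,G \right)} = \left(G + v\right) - 4 = -4 + G + v$)
$- 34 M{\left(\left(-1\right) 1,n \right)} = - 34 \left(-4 - 9 - 1\right) = \left(-34\right) \left(-14\right) = 476$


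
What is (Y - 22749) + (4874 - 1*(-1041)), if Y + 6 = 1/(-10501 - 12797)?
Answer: -392338321/23298 ≈ -16840.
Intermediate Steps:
Y = -139789/23298 (Y = -6 + 1/(-10501 - 12797) = -6 + 1/(-23298) = -6 - 1/23298 = -139789/23298 ≈ -6.0000)
(Y - 22749) + (4874 - 1*(-1041)) = (-139789/23298 - 22749) + (4874 - 1*(-1041)) = -530145991/23298 + (4874 + 1041) = -530145991/23298 + 5915 = -392338321/23298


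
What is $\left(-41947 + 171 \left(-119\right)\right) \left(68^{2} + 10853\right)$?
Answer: $-964155192$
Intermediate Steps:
$\left(-41947 + 171 \left(-119\right)\right) \left(68^{2} + 10853\right) = \left(-41947 - 20349\right) \left(4624 + 10853\right) = \left(-62296\right) 15477 = -964155192$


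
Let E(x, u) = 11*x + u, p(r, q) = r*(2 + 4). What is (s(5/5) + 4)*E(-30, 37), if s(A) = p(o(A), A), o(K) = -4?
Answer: 5860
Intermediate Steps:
p(r, q) = 6*r (p(r, q) = r*6 = 6*r)
s(A) = -24 (s(A) = 6*(-4) = -24)
E(x, u) = u + 11*x
(s(5/5) + 4)*E(-30, 37) = (-24 + 4)*(37 + 11*(-30)) = -20*(37 - 330) = -20*(-293) = 5860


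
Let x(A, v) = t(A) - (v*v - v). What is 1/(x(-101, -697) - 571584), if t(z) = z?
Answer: -1/1058191 ≈ -9.4501e-7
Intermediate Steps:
x(A, v) = A + v - v² (x(A, v) = A - (v*v - v) = A - (v² - v) = A + (v - v²) = A + v - v²)
1/(x(-101, -697) - 571584) = 1/((-101 - 697 - 1*(-697)²) - 571584) = 1/((-101 - 697 - 1*485809) - 571584) = 1/((-101 - 697 - 485809) - 571584) = 1/(-486607 - 571584) = 1/(-1058191) = -1/1058191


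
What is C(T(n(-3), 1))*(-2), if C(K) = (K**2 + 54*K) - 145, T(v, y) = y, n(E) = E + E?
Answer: 180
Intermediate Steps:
n(E) = 2*E
C(K) = -145 + K**2 + 54*K
C(T(n(-3), 1))*(-2) = (-145 + 1**2 + 54*1)*(-2) = (-145 + 1 + 54)*(-2) = -90*(-2) = 180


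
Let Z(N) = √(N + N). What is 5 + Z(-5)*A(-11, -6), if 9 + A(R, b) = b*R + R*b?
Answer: 5 + 123*I*√10 ≈ 5.0 + 388.96*I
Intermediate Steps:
Z(N) = √2*√N (Z(N) = √(2*N) = √2*√N)
A(R, b) = -9 + 2*R*b (A(R, b) = -9 + (b*R + R*b) = -9 + (R*b + R*b) = -9 + 2*R*b)
5 + Z(-5)*A(-11, -6) = 5 + (√2*√(-5))*(-9 + 2*(-11)*(-6)) = 5 + (√2*(I*√5))*(-9 + 132) = 5 + (I*√10)*123 = 5 + 123*I*√10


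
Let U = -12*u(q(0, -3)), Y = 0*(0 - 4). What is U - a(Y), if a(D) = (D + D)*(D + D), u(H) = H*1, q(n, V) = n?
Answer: 0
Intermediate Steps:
Y = 0 (Y = 0*(-4) = 0)
u(H) = H
a(D) = 4*D² (a(D) = (2*D)*(2*D) = 4*D²)
U = 0 (U = -12*0 = 0)
U - a(Y) = 0 - 4*0² = 0 - 4*0 = 0 - 1*0 = 0 + 0 = 0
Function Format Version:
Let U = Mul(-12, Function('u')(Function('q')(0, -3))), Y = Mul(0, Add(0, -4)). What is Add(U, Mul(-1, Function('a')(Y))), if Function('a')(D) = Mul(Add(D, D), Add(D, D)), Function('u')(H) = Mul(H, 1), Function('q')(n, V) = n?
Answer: 0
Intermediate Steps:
Y = 0 (Y = Mul(0, -4) = 0)
Function('u')(H) = H
Function('a')(D) = Mul(4, Pow(D, 2)) (Function('a')(D) = Mul(Mul(2, D), Mul(2, D)) = Mul(4, Pow(D, 2)))
U = 0 (U = Mul(-12, 0) = 0)
Add(U, Mul(-1, Function('a')(Y))) = Add(0, Mul(-1, Mul(4, Pow(0, 2)))) = Add(0, Mul(-1, Mul(4, 0))) = Add(0, Mul(-1, 0)) = Add(0, 0) = 0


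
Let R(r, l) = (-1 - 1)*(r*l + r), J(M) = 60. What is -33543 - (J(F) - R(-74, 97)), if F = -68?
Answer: -19099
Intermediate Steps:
R(r, l) = -2*r - 2*l*r (R(r, l) = -2*(l*r + r) = -2*(r + l*r) = -2*r - 2*l*r)
-33543 - (J(F) - R(-74, 97)) = -33543 - (60 - (-2)*(-74)*(1 + 97)) = -33543 - (60 - (-2)*(-74)*98) = -33543 - (60 - 1*14504) = -33543 - (60 - 14504) = -33543 - 1*(-14444) = -33543 + 14444 = -19099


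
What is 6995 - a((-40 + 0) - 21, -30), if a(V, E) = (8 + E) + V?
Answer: 7078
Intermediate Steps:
a(V, E) = 8 + E + V
6995 - a((-40 + 0) - 21, -30) = 6995 - (8 - 30 + ((-40 + 0) - 21)) = 6995 - (8 - 30 + (-40 - 21)) = 6995 - (8 - 30 - 61) = 6995 - 1*(-83) = 6995 + 83 = 7078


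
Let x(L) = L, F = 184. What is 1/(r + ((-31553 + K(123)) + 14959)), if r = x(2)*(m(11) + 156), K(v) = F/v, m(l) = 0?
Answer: -123/2002502 ≈ -6.1423e-5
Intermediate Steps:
K(v) = 184/v
r = 312 (r = 2*(0 + 156) = 2*156 = 312)
1/(r + ((-31553 + K(123)) + 14959)) = 1/(312 + ((-31553 + 184/123) + 14959)) = 1/(312 + (-3880835/123 + 14959)) = 1/(312 - 2040878/123) = 1/(-2002502/123) = -123/2002502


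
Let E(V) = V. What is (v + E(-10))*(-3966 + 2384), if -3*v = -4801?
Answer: -7547722/3 ≈ -2.5159e+6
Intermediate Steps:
v = 4801/3 (v = -1/3*(-4801) = 4801/3 ≈ 1600.3)
(v + E(-10))*(-3966 + 2384) = (4801/3 - 10)*(-3966 + 2384) = (4771/3)*(-1582) = -7547722/3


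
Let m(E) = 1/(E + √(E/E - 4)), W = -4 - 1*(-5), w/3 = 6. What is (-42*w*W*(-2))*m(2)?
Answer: 432 - 216*I*√3 ≈ 432.0 - 374.12*I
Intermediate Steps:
w = 18 (w = 3*6 = 18)
W = 1 (W = -4 + 5 = 1)
m(E) = 1/(E + I*√3) (m(E) = 1/(E + √(1 - 4)) = 1/(E + √(-3)) = 1/(E + I*√3))
(-42*w*W*(-2))*m(2) = (-42*18*1*(-2))/(2 + I*√3) = (-756*(-2))/(2 + I*√3) = (-42*(-36))/(2 + I*√3) = 1512/(2 + I*√3)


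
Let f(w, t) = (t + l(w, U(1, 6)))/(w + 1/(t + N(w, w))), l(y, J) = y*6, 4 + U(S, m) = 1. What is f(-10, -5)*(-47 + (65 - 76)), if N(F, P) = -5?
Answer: -37700/101 ≈ -373.27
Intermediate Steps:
U(S, m) = -3 (U(S, m) = -4 + 1 = -3)
l(y, J) = 6*y
f(w, t) = (t + 6*w)/(w + 1/(-5 + t)) (f(w, t) = (t + 6*w)/(w + 1/(t - 5)) = (t + 6*w)/(w + 1/(-5 + t)))
f(-10, -5)*(-47 + (65 - 76)) = (((-5)² - 30*(-10) - 5*(-5) + 6*(-5)*(-10))/(1 - 5*(-10) - 5*(-10)))*(-47 + (65 - 76)) = ((25 + 300 + 25 + 300)/(1 + 50 + 50))*(-47 - 11) = (650/101)*(-58) = -37700/101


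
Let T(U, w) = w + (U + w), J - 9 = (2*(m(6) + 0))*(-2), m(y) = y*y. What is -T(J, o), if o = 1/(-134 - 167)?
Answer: 40637/301 ≈ 135.01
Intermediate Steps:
m(y) = y**2
o = -1/301 (o = 1/(-301) = -1/301 ≈ -0.0033223)
J = -135 (J = 9 + (2*(6**2 + 0))*(-2) = 9 + (2*(36 + 0))*(-2) = 9 + (2*36)*(-2) = 9 + 72*(-2) = 9 - 144 = -135)
T(U, w) = U + 2*w
-T(J, o) = -(-135 + 2*(-1/301)) = -(-135 - 2/301) = -1*(-40637/301) = 40637/301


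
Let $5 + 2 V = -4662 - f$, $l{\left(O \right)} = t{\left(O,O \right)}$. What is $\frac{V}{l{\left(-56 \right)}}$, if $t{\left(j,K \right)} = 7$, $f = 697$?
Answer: $- \frac{2682}{7} \approx -383.14$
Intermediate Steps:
$l{\left(O \right)} = 7$
$V = -2682$ ($V = - \frac{5}{2} + \frac{-4662 - 697}{2} = - \frac{5}{2} + \frac{1}{2} \left(-5359\right) = - \frac{5}{2} - \frac{5359}{2} = -2682$)
$\frac{V}{l{\left(-56 \right)}} = - \frac{2682}{7}$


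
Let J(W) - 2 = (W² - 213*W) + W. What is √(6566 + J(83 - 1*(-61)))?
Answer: 2*I*√806 ≈ 56.78*I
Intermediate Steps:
J(W) = 2 + W² - 212*W (J(W) = 2 + ((W² - 213*W) + W) = 2 + (W² - 212*W) = 2 + W² - 212*W)
√(6566 + J(83 - 1*(-61))) = √(6566 + (2 + (83 - 1*(-61))² - 212*(83 - 1*(-61)))) = √(6566 + (2 + (83 + 61)² - 212*(83 + 61))) = √(6566 + (2 + 144² - 212*144)) = √(6566 + (2 + 20736 - 30528)) = √(6566 - 9790) = √(-3224) = 2*I*√806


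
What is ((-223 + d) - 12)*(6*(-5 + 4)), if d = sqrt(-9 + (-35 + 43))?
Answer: 1410 - 6*I ≈ 1410.0 - 6.0*I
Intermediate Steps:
d = I (d = sqrt(-9 + 8) = sqrt(-1) = I ≈ 1.0*I)
((-223 + d) - 12)*(6*(-5 + 4)) = ((-223 + I) - 12)*(6*(-5 + 4)) = (-235 + I)*(6*(-1)) = (-235 + I)*(-6) = 1410 - 6*I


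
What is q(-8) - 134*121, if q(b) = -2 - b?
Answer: -16208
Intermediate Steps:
q(-8) - 134*121 = (-2 - 1*(-8)) - 134*121 = (-2 + 8) - 16214 = 6 - 16214 = -16208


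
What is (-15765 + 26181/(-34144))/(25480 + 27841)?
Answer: -538306341/1820592224 ≈ -0.29568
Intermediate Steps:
(-15765 + 26181/(-34144))/(25480 + 27841) = (-15765 + 26181*(-1/34144))/53321 = (-15765 - 26181/34144)*(1/53321) = -538306341/34144*1/53321 = -538306341/1820592224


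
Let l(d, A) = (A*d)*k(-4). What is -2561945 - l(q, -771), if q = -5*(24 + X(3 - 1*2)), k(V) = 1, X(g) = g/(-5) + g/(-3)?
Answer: -2652409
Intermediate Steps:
X(g) = -8*g/15 (X(g) = g*(-⅕) + g*(-⅓) = -g/5 - g/3 = -8*g/15)
q = -352/3 (q = -5*(24 - 8*(3 - 1*2)/15) = -5*(24 - 8*(3 - 2)/15) = -5*(24 - 8/15*1) = -5*(24 - 8/15) = -5*352/15 = -352/3 ≈ -117.33)
l(d, A) = A*d (l(d, A) = (A*d)*1 = A*d)
-2561945 - l(q, -771) = -2561945 - (-771)*(-352)/3 = -2561945 - 1*90464 = -2561945 - 90464 = -2652409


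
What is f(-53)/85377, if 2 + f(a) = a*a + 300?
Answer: 3107/85377 ≈ 0.036392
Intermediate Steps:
f(a) = 298 + a**2 (f(a) = -2 + (a*a + 300) = -2 + (a**2 + 300) = -2 + (300 + a**2) = 298 + a**2)
f(-53)/85377 = (298 + (-53)**2)/85377 = (298 + 2809)*(1/85377) = 3107*(1/85377) = 3107/85377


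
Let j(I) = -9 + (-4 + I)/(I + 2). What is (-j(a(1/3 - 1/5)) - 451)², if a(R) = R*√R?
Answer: 2202594425746/11377129 + 133570260*√30/11377129 ≈ 1.9366e+5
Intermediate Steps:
a(R) = R^(3/2)
j(I) = -9 + (-4 + I)/(2 + I)
(-j(a(1/3 - 1/5)) - 451)² = (-2*(-11 - 4*(1/3 - 1/5)^(3/2))/(2 + (1/3 - 1/5)^(3/2)) - 451)² = (-2*(-11 - 4*(1*(⅓) - 1*⅕)^(3/2))/(2 + (1*(⅓) - 1*⅕)^(3/2)) - 451)² = (-2*(-11 - 4*(⅓ - ⅕)^(3/2))/(2 + (⅓ - ⅕)^(3/2)) - 451)² = (-2*(-11 - 8*√30/225)/(2 + (2/15)^(3/2)) - 451)² = (-2*(-11 - 8*√30/225)/(2 + 2*√30/225) - 451)² = (-451 - 2*(-11 - 8*√30/225)/(2 + 2*√30/225))²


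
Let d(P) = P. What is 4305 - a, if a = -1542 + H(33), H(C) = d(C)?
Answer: 5814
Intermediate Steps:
H(C) = C
a = -1509 (a = -1542 + 33 = -1509)
4305 - a = 4305 - 1*(-1509) = 4305 + 1509 = 5814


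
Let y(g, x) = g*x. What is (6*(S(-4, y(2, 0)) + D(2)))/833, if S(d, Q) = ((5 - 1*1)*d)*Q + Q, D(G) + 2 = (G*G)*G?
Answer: 36/833 ≈ 0.043217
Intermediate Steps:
D(G) = -2 + G³ (D(G) = -2 + (G*G)*G = -2 + G²*G = -2 + G³)
S(d, Q) = Q + 4*Q*d (S(d, Q) = ((5 - 1)*d)*Q + Q = (4*d)*Q + Q = 4*Q*d + Q = Q + 4*Q*d)
(6*(S(-4, y(2, 0)) + D(2)))/833 = (6*((2*0)*(1 + 4*(-4)) + (-2 + 2³)))/833 = (6*(0*(1 - 16) + (-2 + 8)))*(1/833) = (6*(0*(-15) + 6))*(1/833) = (6*(0 + 6))*(1/833) = (6*6)*(1/833) = 36*(1/833) = 36/833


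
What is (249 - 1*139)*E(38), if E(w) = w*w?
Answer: 158840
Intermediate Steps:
E(w) = w²
(249 - 1*139)*E(38) = (249 - 1*139)*38² = (249 - 139)*1444 = 110*1444 = 158840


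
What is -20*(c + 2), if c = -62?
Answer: 1200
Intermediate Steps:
-20*(c + 2) = -20*(-62 + 2) = -20*(-60) = 1200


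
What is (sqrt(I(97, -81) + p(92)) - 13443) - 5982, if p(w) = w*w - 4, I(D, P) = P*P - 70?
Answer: -19425 + sqrt(14951) ≈ -19303.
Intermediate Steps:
I(D, P) = -70 + P**2 (I(D, P) = P**2 - 70 = -70 + P**2)
p(w) = -4 + w**2 (p(w) = w**2 - 4 = -4 + w**2)
(sqrt(I(97, -81) + p(92)) - 13443) - 5982 = (sqrt((-70 + (-81)**2) + (-4 + 92**2)) - 13443) - 5982 = (sqrt((-70 + 6561) + (-4 + 8464)) - 13443) - 5982 = (sqrt(6491 + 8460) - 13443) - 5982 = (sqrt(14951) - 13443) - 5982 = (-13443 + sqrt(14951)) - 5982 = -19425 + sqrt(14951)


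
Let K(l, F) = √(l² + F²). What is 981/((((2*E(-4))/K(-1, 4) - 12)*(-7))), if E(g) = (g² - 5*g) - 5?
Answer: -50031/2443 - 30411*√17/4886 ≈ -46.142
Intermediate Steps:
E(g) = -5 + g² - 5*g
K(l, F) = √(F² + l²)
981/((((2*E(-4))/K(-1, 4) - 12)*(-7))) = 981/((((2*(-5 + (-4)² - 5*(-4)))/(√(4² + (-1)²)) - 12)*(-7))) = 981/((((2*(-5 + 16 + 20))/(√(16 + 1)) - 12)*(-7))) = 981/((((2*31)/(√17) - 12)*(-7))) = 981/(((62*(√17/17) - 12)*(-7))) = 981/(((62*√17/17 - 12)*(-7))) = 981/(((-12 + 62*√17/17)*(-7))) = 981/(84 - 434*√17/17)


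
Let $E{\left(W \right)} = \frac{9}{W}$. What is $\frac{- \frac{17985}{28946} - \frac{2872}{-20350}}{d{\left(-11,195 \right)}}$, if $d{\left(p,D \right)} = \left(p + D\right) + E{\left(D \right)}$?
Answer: $- \frac{262657421}{100668832990} \approx -0.0026091$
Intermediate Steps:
$d{\left(p,D \right)} = D + p + \frac{9}{D}$ ($d{\left(p,D \right)} = \left(p + D\right) + \frac{9}{D} = \left(D + p\right) + \frac{9}{D} = D + p + \frac{9}{D}$)
$\frac{- \frac{17985}{28946} - \frac{2872}{-20350}}{d{\left(-11,195 \right)}} = \frac{- \frac{17985}{28946} - \frac{2872}{-20350}}{195 - 11 + \frac{9}{195}} = \frac{\left(-17985\right) \frac{1}{28946} - - \frac{1436}{10175}}{195 - 11 + 9 \cdot \frac{1}{195}} = \frac{- \frac{17985}{28946} + \frac{1436}{10175}}{195 - 11 + \frac{3}{65}} = - \frac{141430919}{294525550 \cdot \frac{11963}{65}} = \left(- \frac{141430919}{294525550}\right) \frac{65}{11963} = - \frac{262657421}{100668832990}$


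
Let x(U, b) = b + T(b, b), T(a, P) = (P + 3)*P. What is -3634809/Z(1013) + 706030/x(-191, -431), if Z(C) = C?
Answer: -668224135543/186429481 ≈ -3584.3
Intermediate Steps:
T(a, P) = P*(3 + P) (T(a, P) = (3 + P)*P = P*(3 + P))
x(U, b) = b + b*(3 + b)
-3634809/Z(1013) + 706030/x(-191, -431) = -3634809/1013 + 706030/((-431*(4 - 431))) = -3634809*1/1013 + 706030/((-431*(-427))) = -3634809/1013 + 706030/184037 = -668224135543/186429481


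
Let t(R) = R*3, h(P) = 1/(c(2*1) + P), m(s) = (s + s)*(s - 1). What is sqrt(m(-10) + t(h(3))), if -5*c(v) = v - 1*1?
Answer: sqrt(43330)/14 ≈ 14.868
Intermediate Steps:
c(v) = 1/5 - v/5 (c(v) = -(v - 1*1)/5 = -(v - 1)/5 = -(-1 + v)/5 = 1/5 - v/5)
m(s) = 2*s*(-1 + s) (m(s) = (2*s)*(-1 + s) = 2*s*(-1 + s))
h(P) = 1/(-1/5 + P) (h(P) = 1/((1/5 - 2/5) + P) = 1/(-1/5 + P))
t(R) = 3*R
sqrt(m(-10) + t(h(3))) = sqrt(2*(-10)*(-1 - 10) + 3*(5/(-1 + 5*3))) = sqrt(2*(-10)*(-11) + 3*(5/(-1 + 15))) = sqrt(220 + 3*(5/14)) = sqrt(220 + 15/14) = sqrt(3095/14) = sqrt(43330)/14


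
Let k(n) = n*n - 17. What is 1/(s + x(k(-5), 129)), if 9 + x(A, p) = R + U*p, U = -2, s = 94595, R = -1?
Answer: 1/94327 ≈ 1.0601e-5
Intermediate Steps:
k(n) = -17 + n**2 (k(n) = n**2 - 17 = -17 + n**2)
x(A, p) = -10 - 2*p (x(A, p) = -9 + (-1 - 2*p) = -10 - 2*p)
1/(s + x(k(-5), 129)) = 1/(94595 + (-10 - 2*129)) = 1/(94595 + (-10 - 258)) = 1/(94595 - 268) = 1/94327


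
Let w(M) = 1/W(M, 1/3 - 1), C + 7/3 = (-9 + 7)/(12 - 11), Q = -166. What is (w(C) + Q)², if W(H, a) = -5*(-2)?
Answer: 2752281/100 ≈ 27523.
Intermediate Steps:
W(H, a) = 10
C = -13/3 (C = -7/3 + (-9 + 7)/(12 - 11) = -7/3 - 2/1 = -7/3 - 2*1 = -7/3 - 2 = -13/3 ≈ -4.3333)
w(M) = ⅒ (w(M) = 1/10 = ⅒)
(w(C) + Q)² = (⅒ - 166)² = (-1659/10)² = 2752281/100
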